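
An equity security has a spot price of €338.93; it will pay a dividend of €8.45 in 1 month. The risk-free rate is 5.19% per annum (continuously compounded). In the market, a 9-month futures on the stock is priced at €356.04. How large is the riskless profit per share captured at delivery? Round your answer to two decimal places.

PV(dividends) I = 8.45·e^(−0.0519·1/12) = 8.4135
Fair futures F* = (S − I)·e^(rT) = (338.93 − 8.4135)·e^0.038925 = 330.5165 × 1.039693 = 343.6357
Market €356.04 > fair 343.6357: forward overpriced → cash-and-carry (borrow at r, buy the stock and collect the dividends, short the forward).
Profit at T = |F_mkt − F*| = |356.04 − 343.6357| = €12.40 per share

€12.40 per share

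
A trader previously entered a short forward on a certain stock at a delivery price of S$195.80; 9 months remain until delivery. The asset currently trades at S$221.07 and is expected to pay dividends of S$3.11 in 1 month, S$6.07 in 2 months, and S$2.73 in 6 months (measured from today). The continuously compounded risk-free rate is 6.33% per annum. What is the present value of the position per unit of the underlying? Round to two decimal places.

PV(remaining dividends) I = 3.11·e^(−0.0633·1/12) + 6.07·e^(−0.0633·2/12) + 2.73·e^(−0.0633·6/12) = 11.7449
Current forward F = (S − I)·e^(rT) = (221.07 − 11.7449)·e^(0.0633·9/12) = 209.3251 × 1.048620 = 219.5025
Value (long) = (F − K)·e^(−rT) = (219.5025 − 195.80) × 0.953634 = 22.6035
Short position value = −(long value) = -S$22.60

-S$22.60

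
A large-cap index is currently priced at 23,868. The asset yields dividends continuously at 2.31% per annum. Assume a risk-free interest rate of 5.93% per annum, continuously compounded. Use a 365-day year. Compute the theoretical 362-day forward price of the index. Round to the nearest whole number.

F = S·e^((r − q)T) = 23868 · e^((0.0593 − 0.0231) × 362/365)
= 23868 · e^0.035902 = 23868 × 1.036554
F = 24,740

24,740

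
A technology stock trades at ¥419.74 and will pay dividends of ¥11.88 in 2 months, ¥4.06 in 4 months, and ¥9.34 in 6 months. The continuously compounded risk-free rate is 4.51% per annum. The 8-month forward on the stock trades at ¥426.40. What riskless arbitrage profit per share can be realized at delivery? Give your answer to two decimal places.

¥19.53 per share

PV(dividends) I = 11.88·e^(−0.0451·2/12) + 4.06·e^(−0.0451·4/12) + 9.34·e^(−0.0451·6/12) = 24.9222
Fair forward F* = (S − I)·e^(rT) = (419.74 − 24.9222)·e^0.030067 = 394.8178 × 1.030524 = 406.8692
Market ¥426.40 > fair 406.8692: forward overpriced → cash-and-carry (borrow at r, buy the stock and collect the dividends, short the forward).
Profit at T = |F_mkt − F*| = |426.40 − 406.8692| = ¥19.53 per share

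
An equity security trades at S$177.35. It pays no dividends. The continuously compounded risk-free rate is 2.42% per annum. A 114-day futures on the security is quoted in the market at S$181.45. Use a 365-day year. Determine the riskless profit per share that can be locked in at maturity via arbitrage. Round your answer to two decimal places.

S$2.75 per share

Fair futures: F* = S·e^(carry·T), with carry = r = 0.0242
F* = 177.35 · e^(0.0242 × 114/365) = 177.35 · e^0.007558 = 177.35 × 1.007587 = S$178.6956
Market S$181.45 > fair S$178.6956: forward overpriced → cash-and-carry (buy spot, short the forward).
At maturity, profit = |F_mkt − F*| = |181.45 − 178.6956| = S$2.75 per share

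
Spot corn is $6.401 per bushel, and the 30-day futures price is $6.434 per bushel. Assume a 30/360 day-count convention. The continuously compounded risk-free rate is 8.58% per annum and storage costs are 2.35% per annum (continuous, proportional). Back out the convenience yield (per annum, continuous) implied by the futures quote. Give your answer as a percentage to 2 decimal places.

F = S·e^((r+u−y)T) ⇒ (r+u−y) = ln(F/S)/T
ln(6.434/6.401) = 0.005142; /T ⇒ 0.061704
y = r + u − ln(F/S)/T = 0.0858 + 0.0235 − 0.061704 = 0.047596
y = 4.76%

4.76%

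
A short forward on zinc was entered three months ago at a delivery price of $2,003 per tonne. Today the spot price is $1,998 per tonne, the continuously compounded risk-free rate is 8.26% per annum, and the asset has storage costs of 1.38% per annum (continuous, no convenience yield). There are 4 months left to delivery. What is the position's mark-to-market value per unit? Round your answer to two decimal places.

-$58.61 per tonne

Current fair forward for the remaining 4 months: F = S·e^((r + u)·T), (r + u) = 0.0826 + 0.0138 = 0.0964
F = 1998 · e^(0.0964 × 4/12) = 1998 × 1.03265518 = 2063.2450
Value of long forward = (F − K)·e^(−rT) = (2063.2450 − 2003) · e^(−0.0826·4/12)
= 60.2450 × 0.97284225 = 58.61
Short position value = −(long value) = -$58.61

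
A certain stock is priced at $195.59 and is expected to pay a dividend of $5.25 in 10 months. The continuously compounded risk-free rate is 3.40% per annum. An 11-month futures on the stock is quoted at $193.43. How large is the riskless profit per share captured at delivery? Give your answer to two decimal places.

PV(dividends) I = 5.25·e^(−0.0340·10/12) = 5.1033
Fair futures F* = (S − I)·e^(rT) = (195.59 − 5.1033)·e^0.031167 = 190.4867 × 1.031658 = 196.5171
Market $193.43 < fair 196.5171: forward underpriced → reverse cash-and-carry (short the stock, invest proceeds at r, pay the dividends, go long the forward).
Profit at T = |F_mkt − F*| = |193.43 − 196.5171| = $3.09 per share

$3.09 per share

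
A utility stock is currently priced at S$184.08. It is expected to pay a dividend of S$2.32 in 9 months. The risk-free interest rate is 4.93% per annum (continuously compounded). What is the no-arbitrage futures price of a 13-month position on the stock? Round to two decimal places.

PV(dividends) I = 2.32·e^(−0.0493·9/12)
I = 2.2358
F = (S − I)·e^(rT) = (184.08 − 2.2358) · e^(0.0493·13/12)
= 181.8442 · e^0.053408 = 181.8442 × 1.054860 = S$191.82

S$191.82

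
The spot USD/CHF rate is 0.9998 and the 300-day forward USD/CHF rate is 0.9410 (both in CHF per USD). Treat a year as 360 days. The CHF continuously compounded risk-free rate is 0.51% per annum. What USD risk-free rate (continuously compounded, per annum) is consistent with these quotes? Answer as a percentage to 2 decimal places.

F = S·e^((r_CHF − r_USD)T) ⇒ r_USD = r_CHF − ln(F/S)/T
ln(0.9410/0.9998) = -0.060612; /(300/360) = -0.072734
r_USD = 0.0051 + 0.072734 = 0.077834
r_USD = 7.78%

7.78%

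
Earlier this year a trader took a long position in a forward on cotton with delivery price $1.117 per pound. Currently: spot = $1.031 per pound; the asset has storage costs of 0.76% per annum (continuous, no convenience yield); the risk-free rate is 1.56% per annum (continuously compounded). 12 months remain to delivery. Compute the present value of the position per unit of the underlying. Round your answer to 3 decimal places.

Current fair forward for the remaining 12 months: F = S·e^((r + u)·T), (r + u) = 0.0156 + 0.0076 = 0.0232
F = 1.031 · e^(0.0232 × 12/12) = 1.031 × 1.023471 = 1.0552
Value of long forward = (F − K)·e^(−rT) = (1.0552 − 1.117) · e^(−0.0156·12/12)
= -0.0618 × 0.984521 = -0.061

-$0.061 per pound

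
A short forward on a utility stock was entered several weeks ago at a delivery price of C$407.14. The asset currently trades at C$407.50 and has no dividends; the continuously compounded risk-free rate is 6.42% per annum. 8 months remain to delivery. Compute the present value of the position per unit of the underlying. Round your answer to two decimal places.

-C$17.42

Current fair forward for the remaining 8 months: F = S·e^(r·T), r = 0.0642
F = 407.50 · e^(0.0642 × 8/12) = 407.50 × 1.043729 = 425.3196
Value of long forward = (F − K)·e^(−rT) = (425.3196 − 407.14) · e^(−0.0642·8/12)
= 18.1796 × 0.958103 = 17.42
Short position value = −(long value) = -C$17.42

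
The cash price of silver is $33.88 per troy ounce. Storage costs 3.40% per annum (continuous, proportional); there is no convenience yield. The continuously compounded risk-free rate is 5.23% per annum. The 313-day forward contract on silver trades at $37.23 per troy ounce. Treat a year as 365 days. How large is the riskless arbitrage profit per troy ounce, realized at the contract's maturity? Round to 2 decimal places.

$0.75 per troy ounce

Fair forward: F* = S·e^(carry·T), with carry = (r + u) = 0.0523 + 0.0340 = 0.0863
F* = 33.88 · e^(0.0863 × 313/365) = 33.88 · e^0.074005 = 33.88 × 1.076812 = $36.4824
Market $37.23 > fair $36.4824: forward overpriced → cash-and-carry (buy spot, short the forward).
At maturity, profit = |F_mkt − F*| = |37.23 − 36.4824| = $0.75 per troy ounce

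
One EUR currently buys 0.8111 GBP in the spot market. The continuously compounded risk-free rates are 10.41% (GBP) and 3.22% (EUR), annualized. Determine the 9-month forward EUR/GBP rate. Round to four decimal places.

0.8560

F = S·e^((r_GBP − r_EUR)T) = 0.8111 · e^((0.1041 − 0.0322) × 9/12)
= 0.8111 · e^0.053925 = 0.8111 × 1.055405
F = 0.8560 GBP per EUR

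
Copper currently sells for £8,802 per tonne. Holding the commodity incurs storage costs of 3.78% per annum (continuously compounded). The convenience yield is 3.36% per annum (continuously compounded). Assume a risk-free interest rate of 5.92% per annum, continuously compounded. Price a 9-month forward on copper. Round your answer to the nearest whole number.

Net carry = r + u − y = 0.0592 + 0.0378 − 0.0336 = 0.0634
F = S·e^((r+u−y)T) = 8802 · e^(0.0634 × 9/12) = 8802 · e^0.047550
= 8802 × 1.048699 = £9,231 per tonne

£9,231 per tonne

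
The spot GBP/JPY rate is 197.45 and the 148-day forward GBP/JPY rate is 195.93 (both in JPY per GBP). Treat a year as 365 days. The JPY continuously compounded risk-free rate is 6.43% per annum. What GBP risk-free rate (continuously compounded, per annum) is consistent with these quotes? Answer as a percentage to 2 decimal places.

F = S·e^((r_JPY − r_GBP)T) ⇒ r_GBP = r_JPY − ln(F/S)/T
ln(195.93/197.45) = -0.007728; /(148/365) = -0.019059
r_GBP = 0.0643 + 0.019059 = 0.083359
r_GBP = 8.34%

8.34%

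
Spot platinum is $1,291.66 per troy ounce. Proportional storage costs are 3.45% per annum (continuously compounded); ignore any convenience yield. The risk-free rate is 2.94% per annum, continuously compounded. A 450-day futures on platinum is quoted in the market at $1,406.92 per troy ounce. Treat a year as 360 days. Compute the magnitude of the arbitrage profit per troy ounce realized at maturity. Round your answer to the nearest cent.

$7.86 per troy ounce

Fair futures: F* = S·e^(carry·T), with carry = (r + u) = 0.0294 + 0.0345 = 0.0639
F* = 1291.66 · e^(0.0639 × 450/360) = 1291.66 · e^0.07987500 = 1291.66 × 1.08315167 = $1399.0637
Market $1406.92 > fair $1399.0637: forward overpriced → cash-and-carry (buy spot, short the forward).
At maturity, profit = |F_mkt − F*| = |1406.92 − 1399.0637| = $7.86 per troy ounce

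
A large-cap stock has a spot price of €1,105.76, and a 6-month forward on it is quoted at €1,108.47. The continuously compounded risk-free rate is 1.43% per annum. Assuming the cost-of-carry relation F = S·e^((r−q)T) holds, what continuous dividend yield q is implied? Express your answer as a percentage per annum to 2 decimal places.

0.94%

From F = S·e^((r−q)T): (r − q) = ln(F/S)/T
ln(1108.47/1105.76) = ln(1.002451) = 0.002448
(r − q) = 0.002448 / (6/12) = 0.004896
q = r − ln(F/S)/T = 0.0143 − 0.004896 = 0.009404
q = 0.94%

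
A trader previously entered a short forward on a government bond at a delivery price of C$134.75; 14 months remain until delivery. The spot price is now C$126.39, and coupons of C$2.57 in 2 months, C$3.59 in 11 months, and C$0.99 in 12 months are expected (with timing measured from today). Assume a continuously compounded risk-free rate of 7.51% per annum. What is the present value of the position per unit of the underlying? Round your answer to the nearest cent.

C$3.86

PV(remaining coupons) I = 2.57·e^(−0.0751·2/12) + 3.59·e^(−0.0751·11/12) + 0.99·e^(−0.0751·12/12) = 6.8076
Current forward F = (S − I)·e^(rT) = (126.39 − 6.8076)·e^(0.0751·14/12) = 119.5824 × 1.091570 = 130.5326
Value (long) = (F − K)·e^(−rT) = (130.5326 − 134.75) × 0.916112 = -3.8636
Short position value = −(long value) = C$3.86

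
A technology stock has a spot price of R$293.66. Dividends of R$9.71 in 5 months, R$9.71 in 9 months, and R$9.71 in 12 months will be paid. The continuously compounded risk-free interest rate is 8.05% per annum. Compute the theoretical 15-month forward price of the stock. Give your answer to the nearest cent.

PV(dividends) I = 9.71·e^(−0.0805·5/12) + 9.71·e^(−0.0805·9/12) + 9.71·e^(−0.0805·12/12)
I = 9.3897 + 9.1411 + 8.9590 = 27.4898
F = (S − I)·e^(rT) = (293.66 − 27.4898) · e^(0.0805·15/12)
= 266.1702 · e^0.100625 = 266.1702 × 1.105862 = R$294.35

R$294.35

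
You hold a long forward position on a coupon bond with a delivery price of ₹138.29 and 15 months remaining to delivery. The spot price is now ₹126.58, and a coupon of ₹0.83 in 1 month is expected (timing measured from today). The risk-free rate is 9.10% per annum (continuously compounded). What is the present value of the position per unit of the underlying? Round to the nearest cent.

₹2.34

PV(remaining coupons) I = 0.83·e^(−0.0910·1/12) = 0.8237
Current forward F = (S − I)·e^(rT) = (126.58 − 0.8237)·e^(0.0910·15/12) = 125.7563 × 1.120472 = 140.9064
Value (long) = (F − K)·e^(−rT) = (140.9064 − 138.29) × 0.892481 = 2.3351
Value = ₹2.34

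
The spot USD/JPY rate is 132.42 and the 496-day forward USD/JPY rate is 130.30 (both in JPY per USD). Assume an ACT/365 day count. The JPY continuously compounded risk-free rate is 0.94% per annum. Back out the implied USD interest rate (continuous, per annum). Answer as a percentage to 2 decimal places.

2.13%

F = S·e^((r_JPY − r_USD)T) ⇒ r_USD = r_JPY − ln(F/S)/T
ln(130.30/132.42) = -0.016139; /(496/365) = -0.011876
r_USD = 0.0094 + 0.011876 = 0.021276
r_USD = 2.13%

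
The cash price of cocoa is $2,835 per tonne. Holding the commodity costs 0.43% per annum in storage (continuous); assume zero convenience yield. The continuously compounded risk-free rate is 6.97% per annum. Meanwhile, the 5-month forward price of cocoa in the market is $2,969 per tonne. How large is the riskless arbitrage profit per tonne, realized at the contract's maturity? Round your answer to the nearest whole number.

$45 per tonne

Fair forward: F* = S·e^(carry·T), with carry = (r + u) = 0.0697 + 0.0043 = 0.0740
F* = 2835 · e^(0.0740 × 5/12) = 2835 · e^0.030833 = 2835 × 1.031313 = $2923.7724
Market $2969 > fair $2923.7724: forward overpriced → cash-and-carry (buy spot, short the forward).
At maturity, profit = |F_mkt − F*| = |2969 − 2923.7724| = $45 per tonne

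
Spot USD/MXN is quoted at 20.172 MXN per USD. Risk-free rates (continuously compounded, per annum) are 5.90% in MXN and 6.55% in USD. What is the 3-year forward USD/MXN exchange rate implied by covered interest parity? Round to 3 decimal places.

19.782

F = S·e^((r_MXN − r_USD)T) = 20.172 · e^((0.0590 − 0.0655) × 3)
= 20.172 · e^-0.019500 = 20.172 × 0.980689
F = 19.782 MXN per USD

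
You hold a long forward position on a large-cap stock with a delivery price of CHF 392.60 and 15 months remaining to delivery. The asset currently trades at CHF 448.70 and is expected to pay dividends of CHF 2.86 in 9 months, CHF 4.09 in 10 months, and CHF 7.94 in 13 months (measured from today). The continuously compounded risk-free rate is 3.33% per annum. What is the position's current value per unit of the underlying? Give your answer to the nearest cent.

CHF 57.68

PV(remaining dividends) I = 2.86·e^(−0.0333·9/12) + 4.09·e^(−0.0333·10/12) + 7.94·e^(−0.0333·13/12) = 14.4262
Current forward F = (S − I)·e^(rT) = (448.70 − 14.4262)·e^(0.0333·15/12) = 434.2738 × 1.042503 = 452.7317
Value (long) = (F − K)·e^(−rT) = (452.7317 − 392.60) × 0.959229 = 57.6801
Value = CHF 57.68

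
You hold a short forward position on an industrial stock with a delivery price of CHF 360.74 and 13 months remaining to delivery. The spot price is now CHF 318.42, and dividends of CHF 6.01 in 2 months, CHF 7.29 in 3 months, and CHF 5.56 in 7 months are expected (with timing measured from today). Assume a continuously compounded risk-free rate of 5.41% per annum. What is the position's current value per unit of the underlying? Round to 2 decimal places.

PV(remaining dividends) I = 6.01·e^(−0.0541·2/12) + 7.29·e^(−0.0541·3/12) + 5.56·e^(−0.0541·7/12) = 18.5354
Current forward F = (S − I)·e^(rT) = (318.42 − 18.5354)·e^(0.0541·13/12) = 299.8846 × 1.060360 = 317.9856
Value (long) = (F − K)·e^(−rT) = (317.9856 − 360.74) × 0.943076 = -40.3206
Short position value = −(long value) = CHF 40.32

CHF 40.32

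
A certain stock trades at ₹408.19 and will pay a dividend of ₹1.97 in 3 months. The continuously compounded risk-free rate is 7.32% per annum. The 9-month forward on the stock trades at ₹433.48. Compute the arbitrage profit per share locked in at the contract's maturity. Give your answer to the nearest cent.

PV(dividends) I = 1.97·e^(−0.0732·3/12) = 1.9343
Fair forward F* = (S − I)·e^(rT) = (408.19 − 1.9343)·e^0.054900 = 406.2557 × 1.056435 = 429.1827
Market ₹433.48 > fair 429.1827: forward overpriced → cash-and-carry (borrow at r, buy the stock and collect the dividends, short the forward).
Profit at T = |F_mkt − F*| = |433.48 − 429.1827| = ₹4.30 per share

₹4.30 per share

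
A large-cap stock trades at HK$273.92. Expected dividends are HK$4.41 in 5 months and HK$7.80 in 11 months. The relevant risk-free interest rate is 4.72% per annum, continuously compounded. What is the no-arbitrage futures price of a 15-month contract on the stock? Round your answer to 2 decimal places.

PV(dividends) I = 4.41·e^(−0.0472·5/12) + 7.80·e^(−0.0472·11/12)
I = 4.3241 + 7.4697 = 11.7938
F = (S − I)·e^(rT) = (273.92 − 11.7938) · e^(0.0472·15/12)
= 262.1262 · e^0.059000 = 262.1262 × 1.060775 = HK$278.06

HK$278.06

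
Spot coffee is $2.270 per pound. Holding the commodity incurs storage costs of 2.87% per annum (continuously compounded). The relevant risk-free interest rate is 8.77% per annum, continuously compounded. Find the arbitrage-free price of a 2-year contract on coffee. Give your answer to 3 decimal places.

$2.865 per pound

Net carry = r + u − y = 0.0877 + 0.0287 − 0.0000 = 0.1164
F = S·e^((r+u−y)T) = 2.270 · e^(0.1164 × 2) = 2.270 · e^0.232800
= 2.270 × 1.262129 = $2.865 per pound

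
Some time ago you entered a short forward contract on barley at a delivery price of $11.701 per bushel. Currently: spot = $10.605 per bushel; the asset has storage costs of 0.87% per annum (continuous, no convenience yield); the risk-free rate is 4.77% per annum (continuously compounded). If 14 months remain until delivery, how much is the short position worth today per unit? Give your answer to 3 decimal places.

Current fair forward for the remaining 14 months: F = S·e^((r + u)·T), (r + u) = 0.0477 + 0.0087 = 0.0564
F = 10.605 · e^(0.0564 × 14/12) = 10.605 × 1.068013 = 11.3263
Value of long forward = (F − K)·e^(−rT) = (11.3263 − 11.701) · e^(−0.0477·14/12)
= -0.3747 × 0.945870 = -0.354
Short position value = −(long value) = $0.354

$0.354 per bushel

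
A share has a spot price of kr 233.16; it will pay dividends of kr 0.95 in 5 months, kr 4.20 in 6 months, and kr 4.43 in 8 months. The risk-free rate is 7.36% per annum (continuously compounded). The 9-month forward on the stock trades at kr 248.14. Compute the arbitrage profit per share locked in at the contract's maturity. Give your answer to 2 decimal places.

PV(dividends) I = 0.95·e^(−0.0736·5/12) + 4.20·e^(−0.0736·6/12) + 4.43·e^(−0.0736·8/12) = 9.1874
Fair forward F* = (S − I)·e^(rT) = (233.16 − 9.1874)·e^0.055200 = 223.9726 × 1.056752 = 236.6835
Market kr 248.14 > fair 236.6835: forward overpriced → cash-and-carry (borrow at r, buy the stock and collect the dividends, short the forward).
Profit at T = |F_mkt − F*| = |248.14 − 236.6835| = kr 11.46 per share

kr 11.46 per share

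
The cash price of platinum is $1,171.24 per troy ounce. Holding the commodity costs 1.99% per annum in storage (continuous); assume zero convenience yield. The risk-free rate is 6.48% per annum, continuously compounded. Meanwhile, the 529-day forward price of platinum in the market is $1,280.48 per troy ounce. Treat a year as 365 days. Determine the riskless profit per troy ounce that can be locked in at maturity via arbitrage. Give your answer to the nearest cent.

Fair forward: F* = S·e^(carry·T), with carry = (r + u) = 0.0648 + 0.0199 = 0.0847
F* = 1171.24 · e^(0.0847 × 529/365) = 1171.24 · e^0.12275699 = 1171.24 × 1.13060964 = $1324.2152
Market $1280.48 < fair $1324.2152: forward underpriced → reverse cash-and-carry (short spot, go long the forward).
At maturity, profit = |F_mkt − F*| = |1280.48 − 1324.2152| = $43.74 per troy ounce

$43.74 per troy ounce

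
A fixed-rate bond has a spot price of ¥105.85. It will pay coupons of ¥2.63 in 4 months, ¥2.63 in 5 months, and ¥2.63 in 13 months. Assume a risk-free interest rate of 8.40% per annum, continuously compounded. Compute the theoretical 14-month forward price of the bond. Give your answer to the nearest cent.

¥108.48

PV(coupons) I = 2.63·e^(−0.0840·4/12) + 2.63·e^(−0.0840·5/12) + 2.63·e^(−0.0840·13/12)
I = 2.5574 + 2.5395 + 2.4012 = 7.4981
F = (S − I)·e^(rT) = (105.85 − 7.4981) · e^(0.0840·14/12)
= 98.3519 · e^0.098000 = 98.3519 × 1.102963 = ¥108.48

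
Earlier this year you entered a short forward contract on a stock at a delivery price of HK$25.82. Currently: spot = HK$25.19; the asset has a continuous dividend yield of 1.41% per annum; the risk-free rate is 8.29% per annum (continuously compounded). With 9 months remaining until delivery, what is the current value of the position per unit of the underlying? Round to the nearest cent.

Current fair forward for the remaining 9 months: F = S·e^((r − q)·T), (r − q) = 0.0829 − 0.0141 = 0.0688
F = 25.19 · e^(0.0688 × 9/12) = 25.19 × 1.052954 = 26.5239
Value of long forward = (F − K)·e^(−rT) = (26.5239 − 25.82) · e^(−0.0829·9/12)
= 0.7039 × 0.939718 = 0.66
Short position value = −(long value) = -HK$0.66

-HK$0.66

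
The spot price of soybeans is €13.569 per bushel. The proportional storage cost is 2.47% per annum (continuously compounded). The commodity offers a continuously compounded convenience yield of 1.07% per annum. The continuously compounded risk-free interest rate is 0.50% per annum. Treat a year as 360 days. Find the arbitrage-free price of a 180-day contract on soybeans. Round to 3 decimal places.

Net carry = r + u − y = 0.0050 + 0.0247 − 0.0107 = 0.0190
F = S·e^((r+u−y)T) = 13.569 · e^(0.0190 × 180/360) = 13.569 · e^0.009500
= 13.569 × 1.009545 = €13.699 per bushel

€13.699 per bushel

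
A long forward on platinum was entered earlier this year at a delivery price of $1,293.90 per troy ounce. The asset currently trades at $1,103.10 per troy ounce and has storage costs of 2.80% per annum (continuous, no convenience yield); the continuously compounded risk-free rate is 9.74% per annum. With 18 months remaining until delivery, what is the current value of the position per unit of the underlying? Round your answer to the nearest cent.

Current fair forward for the remaining 18 months: F = S·e^((r + u)·T), (r + u) = 0.0974 + 0.0280 = 0.1254
F = 1103.10 · e^(0.1254 × 18/12) = 1103.10 × 1.20695420 = 1331.3912
Value of long forward = (F − K)·e^(−rT) = (1331.3912 − 1293.90) · e^(−0.0974·18/12)
= 37.4912 × 0.86407129 = 32.40

$32.40 per troy ounce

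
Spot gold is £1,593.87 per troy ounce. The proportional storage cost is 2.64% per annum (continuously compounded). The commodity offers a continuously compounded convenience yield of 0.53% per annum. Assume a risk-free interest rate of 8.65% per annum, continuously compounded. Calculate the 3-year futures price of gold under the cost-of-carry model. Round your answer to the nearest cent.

£2,201.12 per troy ounce

Net carry = r + u − y = 0.0865 + 0.0264 − 0.0053 = 0.1076
F = S·e^((r+u−y)T) = 1593.87 · e^(0.1076 × 3) = 1593.87 · e^0.32280000
= 1593.87 × 1.38098913 = £2,201.12 per troy ounce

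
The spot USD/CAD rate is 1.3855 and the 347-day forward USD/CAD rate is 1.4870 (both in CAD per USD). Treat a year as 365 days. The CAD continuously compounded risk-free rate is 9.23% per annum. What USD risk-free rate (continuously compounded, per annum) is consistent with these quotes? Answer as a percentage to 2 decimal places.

1.79%

F = S·e^((r_CAD − r_USD)T) ⇒ r_USD = r_CAD − ln(F/S)/T
ln(1.4870/1.3855) = 0.070700; /(347/365) = 0.074367
r_USD = 0.0923 − 0.074367 = 0.017933
r_USD = 1.79%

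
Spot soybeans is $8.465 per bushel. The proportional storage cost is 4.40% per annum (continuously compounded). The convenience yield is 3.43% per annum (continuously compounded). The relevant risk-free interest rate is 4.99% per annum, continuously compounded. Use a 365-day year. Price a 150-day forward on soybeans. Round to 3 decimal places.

$8.675 per bushel

Net carry = r + u − y = 0.0499 + 0.0440 − 0.0343 = 0.0596
F = S·e^((r+u−y)T) = 8.465 · e^(0.0596 × 150/365) = 8.465 · e^0.024493
= 8.465 × 1.024795 = $8.675 per bushel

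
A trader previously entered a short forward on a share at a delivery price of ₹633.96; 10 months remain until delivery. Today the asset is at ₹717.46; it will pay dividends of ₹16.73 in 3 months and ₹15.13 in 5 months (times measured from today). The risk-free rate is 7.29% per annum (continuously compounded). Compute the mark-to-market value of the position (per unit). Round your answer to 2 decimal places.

-₹89.76

PV(remaining dividends) I = 16.73·e^(−0.0729·3/12) + 15.13·e^(−0.0729·5/12) = 31.1052
Current forward F = (S − I)·e^(rT) = (717.46 − 31.1052)·e^(0.0729·10/12) = 686.3548 × 1.062633 = 729.3433
Value (long) = (F − K)·e^(−rT) = (729.3433 − 633.96) × 0.941058 = 89.7612
Short position value = −(long value) = -₹89.76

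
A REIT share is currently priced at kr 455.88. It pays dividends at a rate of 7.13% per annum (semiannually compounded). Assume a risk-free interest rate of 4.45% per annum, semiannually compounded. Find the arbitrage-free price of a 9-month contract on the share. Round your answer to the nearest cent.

F = S · (1+r/2)^(2T) / (1+q/2)^(2T)
= 455.88 × 1.033560 / 1.053949 = 455.88 × 0.980655
F = kr 447.06

kr 447.06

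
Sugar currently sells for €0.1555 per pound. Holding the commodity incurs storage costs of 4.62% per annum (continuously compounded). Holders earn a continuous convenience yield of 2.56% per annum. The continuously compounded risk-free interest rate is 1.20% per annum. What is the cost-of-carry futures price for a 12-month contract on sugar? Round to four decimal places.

€0.1607 per pound

Net carry = r + u − y = 0.0120 + 0.0462 − 0.0256 = 0.0326
F = S·e^((r+u−y)T) = 0.1555 · e^(0.0326 × 12/12) = 0.1555 · e^0.032600
= 0.1555 × 1.033137 = €0.1607 per pound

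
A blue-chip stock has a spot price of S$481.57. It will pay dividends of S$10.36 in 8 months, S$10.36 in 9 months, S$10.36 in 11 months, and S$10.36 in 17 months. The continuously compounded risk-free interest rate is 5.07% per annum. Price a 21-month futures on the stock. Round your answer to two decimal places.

S$483.06

PV(dividends) I = 10.36·e^(−0.0507·8/12) + 10.36·e^(−0.0507·9/12) + 10.36·e^(−0.0507·11/12) + 10.36·e^(−0.0507·17/12)
I = 10.0157 + 9.9735 + 9.8895 + 9.6420 = 39.5207
F = (S − I)·e^(rT) = (481.57 − 39.5207) · e^(0.0507·21/12)
= 442.0493 · e^0.088725 = 442.0493 × 1.092780 = S$483.06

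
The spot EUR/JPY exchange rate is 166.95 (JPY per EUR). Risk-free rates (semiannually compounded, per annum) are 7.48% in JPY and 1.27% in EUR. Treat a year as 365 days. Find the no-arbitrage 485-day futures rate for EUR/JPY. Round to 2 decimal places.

By covered interest parity, F = S · (1+r_JPY/2)^(2T) / (1+r_EUR/2)^(2T)
= 166.95 × 1.102498 / 1.016964 = 166.95 × 1.084107
F = 180.99 JPY per EUR

180.99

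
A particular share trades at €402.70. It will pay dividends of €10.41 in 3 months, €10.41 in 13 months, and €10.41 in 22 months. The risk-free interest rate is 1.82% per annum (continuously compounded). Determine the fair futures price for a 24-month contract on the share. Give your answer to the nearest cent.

€385.85

PV(dividends) I = 10.41·e^(−0.0182·3/12) + 10.41·e^(−0.0182·13/12) + 10.41·e^(−0.0182·22/12)
I = 10.3627 + 10.2068 + 10.0684 = 30.6379
F = (S − I)·e^(rT) = (402.70 − 30.6379) · e^(0.0182·24/12)
= 372.0621 · e^0.036400 = 372.0621 × 1.037071 = €385.85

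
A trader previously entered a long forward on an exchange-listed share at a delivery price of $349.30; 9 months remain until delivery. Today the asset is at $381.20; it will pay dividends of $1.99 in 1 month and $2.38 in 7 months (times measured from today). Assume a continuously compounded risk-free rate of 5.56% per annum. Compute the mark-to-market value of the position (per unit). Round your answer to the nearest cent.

$41.88

PV(remaining dividends) I = 1.99·e^(−0.0556·1/12) + 2.38·e^(−0.0556·7/12) = 4.2848
Current forward F = (S − I)·e^(rT) = (381.20 − 4.2848)·e^(0.0556·9/12) = 376.9152 × 1.042582 = 392.9650
Value (long) = (F − K)·e^(−rT) = (392.9650 − 349.30) × 0.959157 = 41.8816
Value = $41.88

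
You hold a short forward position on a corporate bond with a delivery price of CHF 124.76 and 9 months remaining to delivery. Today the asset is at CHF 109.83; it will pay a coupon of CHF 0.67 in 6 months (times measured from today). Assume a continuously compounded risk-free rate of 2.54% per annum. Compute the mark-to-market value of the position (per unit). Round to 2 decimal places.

CHF 13.24

PV(remaining coupons) I = 0.67·e^(−0.0254·6/12) = 0.6615
Current forward F = (S − I)·e^(rT) = (109.83 − 0.6615)·e^(0.0254·9/12) = 109.1685 × 1.019233 = 111.2681
Value (long) = (F − K)·e^(−rT) = (111.2681 − 124.76) × 0.981130 = -13.2373
Short position value = −(long value) = CHF 13.24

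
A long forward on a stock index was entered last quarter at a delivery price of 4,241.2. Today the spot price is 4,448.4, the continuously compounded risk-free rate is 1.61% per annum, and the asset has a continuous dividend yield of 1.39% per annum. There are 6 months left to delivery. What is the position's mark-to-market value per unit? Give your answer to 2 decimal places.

Current fair forward for the remaining 6 months: F = S·e^((r − q)·T), (r − q) = 0.0161 − 0.0139 = 0.0022
F = 4448.4 · e^(0.0022 × 6/12) = 4448.4 × 1.00110061 = 4453.2960
Value of long forward = (F − K)·e^(−rT) = (4453.2960 − 4241.2) · e^(−0.0161·6/12)
= 212.0960 × 0.99198231 = 210.40

210.40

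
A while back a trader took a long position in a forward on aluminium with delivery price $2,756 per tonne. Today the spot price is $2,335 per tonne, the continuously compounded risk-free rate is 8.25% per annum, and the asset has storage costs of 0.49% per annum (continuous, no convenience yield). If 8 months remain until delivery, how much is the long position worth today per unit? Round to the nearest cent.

Current fair forward for the remaining 8 months: F = S·e^((r + u)·T), (r + u) = 0.0825 + 0.0049 = 0.0874
F = 2335 · e^(0.0874 × 8/12) = 2335 × 1.05999762 = 2475.0944
Value of long forward = (F − K)·e^(−rT) = (2475.0944 − 2756) · e^(−0.0825·8/12)
= -280.9056 × 0.94648515 = -265.87

-$265.87 per tonne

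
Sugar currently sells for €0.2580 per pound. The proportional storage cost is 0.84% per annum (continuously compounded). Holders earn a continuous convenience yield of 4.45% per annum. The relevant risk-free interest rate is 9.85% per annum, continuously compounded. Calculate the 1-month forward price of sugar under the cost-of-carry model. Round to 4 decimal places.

Net carry = r + u − y = 0.0985 + 0.0084 − 0.0445 = 0.0624
F = S·e^((r+u−y)T) = 0.2580 · e^(0.0624 × 1/12) = 0.2580 · e^0.005200
= 0.2580 × 1.005214 = €0.2593 per pound

€0.2593 per pound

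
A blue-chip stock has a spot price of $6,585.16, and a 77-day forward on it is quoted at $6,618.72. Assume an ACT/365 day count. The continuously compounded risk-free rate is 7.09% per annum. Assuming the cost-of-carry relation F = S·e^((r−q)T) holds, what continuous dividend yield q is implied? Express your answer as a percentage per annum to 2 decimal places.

From F = S·e^((r−q)T): (r − q) = ln(F/S)/T
ln(6618.72/6585.16) = ln(1.005096) = 0.005083
(r − q) = 0.005083 / (77/365) = 0.024095
q = r − ln(F/S)/T = 0.0709 − 0.024095 = 0.046805
q = 4.68%

4.68%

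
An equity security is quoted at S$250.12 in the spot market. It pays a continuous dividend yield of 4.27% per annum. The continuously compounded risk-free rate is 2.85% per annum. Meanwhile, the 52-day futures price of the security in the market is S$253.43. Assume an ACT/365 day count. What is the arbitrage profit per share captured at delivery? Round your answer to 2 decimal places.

S$3.82 per share

Fair futures: F* = S·e^(carry·T), with carry = (r − q) = 0.0285 − 0.0427 = -0.0142
F* = 250.12 · e^(-0.0142 × 52/365) = 250.12 · e^-0.002023 = 250.12 × 0.997979 = S$249.6145
Market S$253.43 > fair S$249.6145: forward overpriced → cash-and-carry (buy spot, short the forward).
At maturity, profit = |F_mkt − F*| = |253.43 − 249.6145| = S$3.82 per share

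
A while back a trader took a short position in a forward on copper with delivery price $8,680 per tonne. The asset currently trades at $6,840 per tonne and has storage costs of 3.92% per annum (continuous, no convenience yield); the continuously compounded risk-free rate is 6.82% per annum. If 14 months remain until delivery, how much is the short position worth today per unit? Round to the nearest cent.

Current fair forward for the remaining 14 months: F = S·e^((r + u)·T), (r + u) = 0.0682 + 0.0392 = 0.1074
F = 6840 · e^(0.1074 × 14/12) = 6840 × 1.13348845 = 7753.0610
Value of long forward = (F − K)·e^(−rT) = (7753.0610 − 8680) · e^(−0.0682·14/12)
= -926.9390 × 0.92351645 = -856.04
Short position value = −(long value) = $856.04

$856.04 per tonne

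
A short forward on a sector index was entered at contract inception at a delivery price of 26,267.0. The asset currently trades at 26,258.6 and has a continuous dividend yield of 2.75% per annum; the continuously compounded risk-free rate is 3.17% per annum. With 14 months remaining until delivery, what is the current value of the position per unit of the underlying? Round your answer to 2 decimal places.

-116.20

Current fair forward for the remaining 14 months: F = S·e^((r − q)·T), (r − q) = 0.0317 − 0.0275 = 0.0042
F = 26258.6 · e^(0.0042 × 14/12) = 26258.6 × 1.00491202 = 26387.5828
Value of long forward = (F − K)·e^(−rT) = (26387.5828 − 26267.0) · e^(−0.0317·14/12)
= 120.5828 × 0.96369220 = 116.20
Short position value = −(long value) = -116.20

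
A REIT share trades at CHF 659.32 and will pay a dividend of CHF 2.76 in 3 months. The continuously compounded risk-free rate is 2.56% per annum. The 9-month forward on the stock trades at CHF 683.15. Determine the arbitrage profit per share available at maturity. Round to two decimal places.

CHF 13.84 per share

PV(dividends) I = 2.76·e^(−0.0256·3/12) = 2.7424
Fair forward F* = (S − I)·e^(rT) = (659.32 − 2.7424)·e^0.019200 = 656.5776 × 1.019386 = 669.3060
Market CHF 683.15 > fair 669.3060: forward overpriced → cash-and-carry (borrow at r, buy the stock and collect the dividends, short the forward).
Profit at T = |F_mkt − F*| = |683.15 − 669.3060| = CHF 13.84 per share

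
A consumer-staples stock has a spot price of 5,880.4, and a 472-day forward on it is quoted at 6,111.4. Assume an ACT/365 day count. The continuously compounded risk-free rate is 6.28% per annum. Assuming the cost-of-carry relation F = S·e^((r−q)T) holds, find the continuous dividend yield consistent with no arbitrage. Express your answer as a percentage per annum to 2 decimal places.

From F = S·e^((r−q)T): (r − q) = ln(F/S)/T
ln(6111.4/5880.4) = ln(1.039283) = 0.038531
(r − q) = 0.038531 / (472/365) = 0.029796
q = r − ln(F/S)/T = 0.0628 − 0.029796 = 0.033004
q = 3.30%

3.30%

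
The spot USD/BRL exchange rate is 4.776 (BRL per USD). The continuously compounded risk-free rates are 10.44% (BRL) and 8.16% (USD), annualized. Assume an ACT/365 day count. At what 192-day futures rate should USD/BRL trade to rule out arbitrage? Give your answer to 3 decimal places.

F = S·e^((r_BRL − r_USD)T) = 4.776 · e^((0.1044 − 0.0816) × 192/365)
= 4.776 · e^0.011993 = 4.776 × 1.012065
F = 4.834 BRL per USD

4.834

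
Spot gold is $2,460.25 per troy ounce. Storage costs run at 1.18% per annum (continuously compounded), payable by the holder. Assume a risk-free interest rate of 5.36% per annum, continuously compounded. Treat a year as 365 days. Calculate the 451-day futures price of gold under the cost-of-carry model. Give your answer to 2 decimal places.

$2,667.31 per troy ounce

Net carry = r + u − y = 0.0536 + 0.0118 − 0.0000 = 0.0654
F = S·e^((r+u−y)T) = 2460.25 · e^(0.0654 × 451/365) = 2460.25 · e^0.08080932
= 2460.25 × 1.08416415 = $2,667.31 per troy ounce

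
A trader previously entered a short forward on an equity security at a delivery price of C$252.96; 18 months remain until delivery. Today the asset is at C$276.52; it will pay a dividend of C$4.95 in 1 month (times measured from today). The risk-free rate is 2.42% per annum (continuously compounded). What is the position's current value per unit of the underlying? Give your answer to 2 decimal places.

-C$27.64

PV(remaining dividends) I = 4.95·e^(−0.0242·1/12) = 4.9400
Current forward F = (S − I)·e^(rT) = (276.52 − 4.9400)·e^(0.0242·18/12) = 271.5800 × 1.036967 = 281.6195
Value (long) = (F − K)·e^(−rT) = (281.6195 − 252.96) × 0.964351 = 27.6378
Short position value = −(long value) = -C$27.64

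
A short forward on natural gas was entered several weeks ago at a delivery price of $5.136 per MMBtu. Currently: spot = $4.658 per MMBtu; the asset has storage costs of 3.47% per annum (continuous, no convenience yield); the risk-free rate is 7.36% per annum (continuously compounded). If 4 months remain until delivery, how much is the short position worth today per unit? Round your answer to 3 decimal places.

$0.299 per MMBtu

Current fair forward for the remaining 4 months: F = S·e^((r + u)·T), (r + u) = 0.0736 + 0.0347 = 0.1083
F = 4.658 · e^(0.1083 × 4/12) = 4.658 × 1.036760 = 4.8292
Value of long forward = (F − K)·e^(−rT) = (4.8292 − 5.136) · e^(−0.0736·4/12)
= -0.3068 × 0.975765 = -0.299
Short position value = −(long value) = $0.299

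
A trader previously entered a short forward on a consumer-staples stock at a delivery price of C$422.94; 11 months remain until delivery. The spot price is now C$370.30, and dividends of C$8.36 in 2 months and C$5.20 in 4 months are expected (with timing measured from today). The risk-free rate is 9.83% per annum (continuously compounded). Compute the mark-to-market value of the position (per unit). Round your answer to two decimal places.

C$29.45

PV(remaining dividends) I = 8.36·e^(−0.0983·2/12) + 5.20·e^(−0.0983·4/12) = 13.2565
Current forward F = (S − I)·e^(rT) = (370.30 − 13.2565)·e^(0.0983·11/12) = 357.0435 × 1.094293 = 390.7102
Value (long) = (F − K)·e^(−rT) = (390.7102 − 422.94) × 0.913832 = -29.4526
Short position value = −(long value) = C$29.45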